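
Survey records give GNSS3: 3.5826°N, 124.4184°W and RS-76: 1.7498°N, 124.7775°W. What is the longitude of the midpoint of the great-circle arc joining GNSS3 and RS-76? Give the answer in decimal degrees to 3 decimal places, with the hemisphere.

124.598°W

Bx = cos φ₂ cos Δλ = 0.999514,  By = cos φ₂ sin Δλ = -0.006265
φₘ = atan2(sin φ₁ + sin φ₂, √((cos φ₁ + Bx)² + By²)) = 2.66621°
λₘ = λ₁ + atan2(By, cos φ₁ + Bx) = -124.59808°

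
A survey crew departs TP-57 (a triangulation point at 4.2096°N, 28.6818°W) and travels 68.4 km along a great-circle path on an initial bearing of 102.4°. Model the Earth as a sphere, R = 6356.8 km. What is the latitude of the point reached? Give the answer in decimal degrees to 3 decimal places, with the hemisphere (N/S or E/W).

4.077°N

δ = d/R = 68.4/6356.8 = 0.010760 rad
φ₂ = arcsin(sin φ₁ cos δ + cos φ₁ sin δ cos θ)
   = arcsin(0.07341·0.99994 + 0.99730·0.01076·-0.21474) = 4.07698°
λ₂ = λ₁ + atan2(sin θ sin δ cos φ₁, cos δ − sin φ₁ sin φ₂) = -28.07814°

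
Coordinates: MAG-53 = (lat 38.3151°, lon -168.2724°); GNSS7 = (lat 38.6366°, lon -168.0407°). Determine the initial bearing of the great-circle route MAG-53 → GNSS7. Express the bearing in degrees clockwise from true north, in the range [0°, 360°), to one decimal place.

Δλ = 0.2317°
y = sin Δλ · cos φ₂ = 0.003159
x = cos φ₁ sin φ₂ − sin φ₁ cos φ₂ cos Δλ = 0.005615
θ = atan2(y, x) = 29.3598° → 29.3598° (mod 360°)

29.4°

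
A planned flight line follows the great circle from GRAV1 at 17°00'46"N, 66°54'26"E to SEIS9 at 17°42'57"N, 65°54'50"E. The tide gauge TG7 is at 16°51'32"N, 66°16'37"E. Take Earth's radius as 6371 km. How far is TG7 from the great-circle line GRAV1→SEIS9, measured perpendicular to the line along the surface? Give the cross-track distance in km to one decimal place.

GRAV1: φ = +17.01278°, λ = +66.90722°
SEIS9: φ = +17.71583°, λ = +65.91389°
TG7: φ = +16.85889°, λ = +66.27694°
δ₁₃ = central angle GRAV1→TG7 = 0.010861 rad  (haversine)
θ₁₃ = bearing GRAV1→TG7 = 255.774°,  θ₁₂ = bearing GRAV1→SEIS9 = 306.707°
dₓₜ = R·arcsin(sin δ₁₃ · sin(θ₁₃ − θ₁₂)) = 6371·arcsin(0.01086·sin(-50.933°)) = -53.722 km
|dₓₜ| = 53.722 km

53.7 km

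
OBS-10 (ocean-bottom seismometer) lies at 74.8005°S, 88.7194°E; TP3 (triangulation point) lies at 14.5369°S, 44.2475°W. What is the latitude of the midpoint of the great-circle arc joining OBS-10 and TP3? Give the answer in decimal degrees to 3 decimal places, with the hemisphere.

56.258°S

Bx = cos φ₂ cos Δλ = -0.659756,  By = cos φ₂ sin Δλ = -0.708322
φₘ = atan2(sin φ₁ + sin φ₂, √((cos φ₁ + Bx)² + By²)) = -56.25809°
λₘ = λ₁ + atan2(By, cos φ₁ + Bx) = -30.58574°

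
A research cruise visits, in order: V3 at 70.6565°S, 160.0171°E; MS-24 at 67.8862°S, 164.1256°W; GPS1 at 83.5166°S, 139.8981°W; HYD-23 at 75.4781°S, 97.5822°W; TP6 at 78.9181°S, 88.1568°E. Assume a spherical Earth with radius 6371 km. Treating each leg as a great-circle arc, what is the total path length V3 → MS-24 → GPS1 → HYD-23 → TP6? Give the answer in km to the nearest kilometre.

V3→MS-24: c = 0.223175 rad, d = 1421.85 km
MS-24→GPS1: c = 0.286369 rad, d = 1824.46 km
GPS1→HYD-23: c = 0.185755 rad, d = 1183.45 km
HYD-23→TP6: c = 0.446311 rad, d = 2843.45 km
Total = 1421.85 + 1824.46 + 1183.45 + 2843.45 = 7273.20 km

7273 km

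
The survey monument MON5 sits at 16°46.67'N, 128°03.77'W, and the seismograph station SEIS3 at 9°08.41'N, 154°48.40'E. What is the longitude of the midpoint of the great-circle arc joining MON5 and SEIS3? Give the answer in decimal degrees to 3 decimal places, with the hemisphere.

MON5: φ = +16.77783°, λ = -128.06283°
SEIS3: φ = +9.14017°, λ = +154.80667°
Bx = cos φ₂ cos Δλ = 0.219903,  By = cos φ₂ sin Δλ = -0.962502
φₘ = atan2(sin φ₁ + sin φ₂, √((cos φ₁ + Bx)² + By²)) = 16.39811°
λₘ = λ₁ + atan2(By, cos φ₁ + Bx) = -167.32973°

167.330°W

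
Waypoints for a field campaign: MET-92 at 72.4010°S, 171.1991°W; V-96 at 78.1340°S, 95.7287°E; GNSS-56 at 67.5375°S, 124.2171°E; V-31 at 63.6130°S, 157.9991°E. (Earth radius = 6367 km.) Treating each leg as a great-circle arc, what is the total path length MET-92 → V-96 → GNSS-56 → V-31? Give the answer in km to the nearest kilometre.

MET-92→V-96: c = 0.377754 rad, d = 2405.16 km
V-96→GNSS-56: c = 0.231019 rad, d = 1470.90 km
GNSS-56→V-31: c = 0.249708 rad, d = 1589.89 km
Total = 2405.16 + 1470.90 + 1589.89 = 5465.95 km

5466 km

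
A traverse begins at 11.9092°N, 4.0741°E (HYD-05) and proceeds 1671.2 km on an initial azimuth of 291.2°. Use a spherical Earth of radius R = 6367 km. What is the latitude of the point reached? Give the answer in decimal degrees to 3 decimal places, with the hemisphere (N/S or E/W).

16.924°N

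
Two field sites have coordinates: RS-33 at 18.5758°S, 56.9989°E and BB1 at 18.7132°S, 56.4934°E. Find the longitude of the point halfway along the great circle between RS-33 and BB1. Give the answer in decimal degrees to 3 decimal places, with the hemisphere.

Bx = cos φ₂ cos Δλ = 0.947100,  By = cos φ₂ sin Δλ = -0.008356
φₘ = atan2(sin φ₁ + sin φ₂, √((cos φ₁ + Bx)² + By²)) = -18.64467°
λₘ = λ₁ + atan2(By, cos φ₁ + Bx) = 56.74625°

56.746°E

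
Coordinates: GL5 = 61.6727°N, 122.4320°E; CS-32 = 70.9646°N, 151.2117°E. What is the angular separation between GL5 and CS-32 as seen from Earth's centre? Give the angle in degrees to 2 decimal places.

Δφ = 9.2919°,  Δλ = 28.7797°
a = sin²(Δφ/2) + cos φ₁ cos φ₂ sin²(Δλ/2) = 0.016119
c = 2·arcsin(√a) = 0.254609 rad = 14.5880°

14.59°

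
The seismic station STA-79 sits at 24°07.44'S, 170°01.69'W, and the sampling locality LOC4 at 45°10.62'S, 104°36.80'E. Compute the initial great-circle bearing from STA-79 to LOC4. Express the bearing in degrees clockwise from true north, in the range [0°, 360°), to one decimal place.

STA-79: φ = -24.12400°, λ = -170.02817°
LOC4: φ = -45.17700°, λ = +104.61333°
Δλ = -85.3585°
y = sin Δλ · cos φ₂ = -0.702607
x = cos φ₁ sin φ₂ − sin φ₁ cos φ₂ cos Δλ = -0.624027
θ = atan2(y, x) = -131.6102° → 228.3898° (mod 360°)

228.4°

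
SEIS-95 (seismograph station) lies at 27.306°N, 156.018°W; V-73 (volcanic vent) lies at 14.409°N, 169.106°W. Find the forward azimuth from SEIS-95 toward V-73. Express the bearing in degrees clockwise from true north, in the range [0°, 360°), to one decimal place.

226.0°

Δλ = -13.0880°
y = sin Δλ · cos φ₂ = -0.219324
x = cos φ₁ sin φ₂ − sin φ₁ cos φ₂ cos Δλ = -0.211657
θ = atan2(y, x) = -133.9809° → 226.0191° (mod 360°)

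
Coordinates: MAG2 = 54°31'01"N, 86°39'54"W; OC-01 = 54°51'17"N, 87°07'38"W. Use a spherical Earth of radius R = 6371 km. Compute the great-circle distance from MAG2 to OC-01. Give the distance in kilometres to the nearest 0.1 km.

47.9 km

MAG2: φ = +54.51694°, λ = -86.66500°
OC-01: φ = +54.85472°, λ = -87.12722°
Δφ = 0.3378°,  Δλ = -0.4622°
a = sin²(Δφ/2) + cos φ₁ cos φ₂ sin²(Δλ/2) = 0.000014
c = 2·arcsin(√a) = 0.007517 rad = 0.4307°
d = R·c = 6371 × 0.007517 = 47.9 km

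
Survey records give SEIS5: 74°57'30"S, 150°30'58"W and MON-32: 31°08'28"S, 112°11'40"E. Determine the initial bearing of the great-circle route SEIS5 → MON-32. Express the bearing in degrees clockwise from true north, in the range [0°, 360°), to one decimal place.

SEIS5: φ = -74.95833°, λ = -150.51611°
MON-32: φ = -31.14111°, λ = +112.19444°
Δλ = -97.2894°
y = sin Δλ · cos φ₂ = -0.848979
x = cos φ₁ sin φ₂ − sin φ₁ cos φ₂ cos Δλ = -0.239088
θ = atan2(y, x) = -105.7282° → 254.2718° (mod 360°)

254.3°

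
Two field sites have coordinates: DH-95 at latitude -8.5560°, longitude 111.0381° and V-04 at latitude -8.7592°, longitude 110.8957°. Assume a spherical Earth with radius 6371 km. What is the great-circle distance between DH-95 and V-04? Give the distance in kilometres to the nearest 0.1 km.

Δφ = -0.2032°,  Δλ = -0.1424°
a = sin²(Δφ/2) + cos φ₁ cos φ₂ sin²(Δλ/2) = 0.000005
c = 2·arcsin(√a) = 0.004314 rad = 0.2472°
d = R·c = 6371 × 0.004314 = 27.5 km

27.5 km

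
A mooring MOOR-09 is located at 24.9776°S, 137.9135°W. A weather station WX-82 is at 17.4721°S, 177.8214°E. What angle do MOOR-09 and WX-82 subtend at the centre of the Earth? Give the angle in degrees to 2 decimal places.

41.76°

Δφ = 7.5055°,  Δλ = -44.2651°
a = sin²(Δφ/2) + cos φ₁ cos φ₂ sin²(Δλ/2) = 0.127013
c = 2·arcsin(√a) = 0.728801 rad = 41.7572°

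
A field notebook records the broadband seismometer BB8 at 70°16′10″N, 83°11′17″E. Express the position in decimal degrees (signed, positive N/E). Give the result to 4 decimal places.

lat: 70.2694° N → +70.2694°
lon: 83.1881° E → +83.1881°

+70.2694°, +83.1881°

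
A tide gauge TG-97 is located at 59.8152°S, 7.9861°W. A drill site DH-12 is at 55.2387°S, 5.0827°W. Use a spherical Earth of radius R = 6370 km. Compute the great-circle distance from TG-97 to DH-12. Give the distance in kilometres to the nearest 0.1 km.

537.4 km

Δφ = 4.5765°,  Δλ = 2.9034°
a = sin²(Δφ/2) + cos φ₁ cos φ₂ sin²(Δλ/2) = 0.001778
c = 2·arcsin(√a) = 0.084361 rad = 4.8335°
d = R·c = 6370 × 0.084361 = 537.4 km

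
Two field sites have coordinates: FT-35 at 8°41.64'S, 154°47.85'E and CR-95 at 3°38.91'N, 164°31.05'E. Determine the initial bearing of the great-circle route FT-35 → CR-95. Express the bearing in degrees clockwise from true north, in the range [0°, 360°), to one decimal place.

38.5°

FT-35: φ = -8.69400°, λ = +154.79750°
CR-95: φ = +3.64850°, λ = +164.51750°
Δλ = 9.7200°
y = sin Δλ · cos φ₂ = 0.168491
x = cos φ₁ sin φ₂ − sin φ₁ cos φ₂ cos Δλ = 0.211590
θ = atan2(y, x) = 38.5307° → 38.5307° (mod 360°)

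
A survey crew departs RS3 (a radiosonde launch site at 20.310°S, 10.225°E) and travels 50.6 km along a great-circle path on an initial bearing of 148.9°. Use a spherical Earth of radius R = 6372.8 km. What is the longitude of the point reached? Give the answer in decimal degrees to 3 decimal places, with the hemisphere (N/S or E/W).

10.476°E

δ = d/R = 50.6/6372.8 = 0.007940 rad
φ₂ = arcsin(sin φ₁ cos δ + cos φ₁ sin δ cos θ)
   = arcsin(-0.34710·0.99997 + 0.93783·0.00794·-0.85627) = -20.69936°
λ₂ = λ₁ + atan2(sin θ sin δ cos φ₁, cos δ − sin φ₁ sin φ₂) = 10.47620°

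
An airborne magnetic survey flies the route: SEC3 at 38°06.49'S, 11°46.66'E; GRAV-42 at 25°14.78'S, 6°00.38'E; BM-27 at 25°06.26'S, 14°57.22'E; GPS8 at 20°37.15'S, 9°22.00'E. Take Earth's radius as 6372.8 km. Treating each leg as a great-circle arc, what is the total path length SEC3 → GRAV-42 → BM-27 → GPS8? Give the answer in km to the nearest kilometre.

SEC3: φ = -38.10817°, λ = +11.77767°
GRAV-42: φ = -25.24633°, λ = +6.00633°
BM-27: φ = -25.10433°, λ = +14.95367°
GPS8: φ = -20.61917°, λ = +9.36667°
SEC3→GRAV-42: c = 0.240150 rad, d = 1530.43 km
GRAV-42→BM-27: c = 0.141322 rad, d = 900.62 km
BM-27→GPS8: c = 0.119138 rad, d = 759.24 km
Total = 1530.43 + 900.62 + 759.24 = 3190.29 km

3190 km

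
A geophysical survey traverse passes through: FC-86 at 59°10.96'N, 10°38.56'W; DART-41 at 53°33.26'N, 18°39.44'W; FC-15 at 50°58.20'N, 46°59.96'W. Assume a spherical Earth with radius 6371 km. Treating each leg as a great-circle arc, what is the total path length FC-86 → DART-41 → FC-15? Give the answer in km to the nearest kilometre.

FC-86: φ = +59.18267°, λ = -10.64267°
DART-41: φ = +53.55433°, λ = -18.65733°
FC-15: φ = +50.97000°, λ = -46.99933°
FC-86→DART-41: c = 0.124930 rad, d = 795.93 km
DART-41→FC-15: c = 0.304023 rad, d = 1936.93 km
Total = 795.93 + 1936.93 = 2732.86 km

2733 km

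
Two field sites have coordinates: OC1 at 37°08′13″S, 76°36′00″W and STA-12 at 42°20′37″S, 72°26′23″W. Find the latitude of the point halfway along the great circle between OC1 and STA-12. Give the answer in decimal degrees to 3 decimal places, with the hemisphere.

39.759°S

OC1: φ = -37.13694°, λ = -76.60000°
STA-12: φ = -42.34361°, λ = -72.43972°
Bx = cos φ₂ cos Δλ = 0.737171,  By = cos φ₂ sin Δλ = 0.053621
φₘ = atan2(sin φ₁ + sin φ₂, √((cos φ₁ + Bx)² + By²)) = -39.75882°
λₘ = λ₁ + atan2(By, cos φ₁ + Bx) = -74.59853°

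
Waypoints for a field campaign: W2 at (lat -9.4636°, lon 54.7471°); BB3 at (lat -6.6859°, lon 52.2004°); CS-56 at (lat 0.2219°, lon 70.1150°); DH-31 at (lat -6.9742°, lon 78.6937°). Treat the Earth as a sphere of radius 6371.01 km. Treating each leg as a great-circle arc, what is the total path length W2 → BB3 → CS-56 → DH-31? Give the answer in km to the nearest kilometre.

3791 km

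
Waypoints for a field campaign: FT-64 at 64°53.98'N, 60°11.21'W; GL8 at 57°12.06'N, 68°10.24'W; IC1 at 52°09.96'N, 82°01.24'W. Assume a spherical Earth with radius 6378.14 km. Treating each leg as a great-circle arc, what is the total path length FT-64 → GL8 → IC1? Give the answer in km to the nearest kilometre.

2007 km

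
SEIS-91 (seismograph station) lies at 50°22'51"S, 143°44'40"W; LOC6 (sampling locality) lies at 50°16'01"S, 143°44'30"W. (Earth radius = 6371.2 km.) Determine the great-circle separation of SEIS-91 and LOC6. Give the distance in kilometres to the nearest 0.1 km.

SEIS-91: φ = -50.38083°, λ = -143.74444°
LOC6: φ = -50.26694°, λ = -143.74167°
Δφ = 0.1139°,  Δλ = 0.0028°
a = sin²(Δφ/2) + cos φ₁ cos φ₂ sin²(Δλ/2) = 0.000001
c = 2·arcsin(√a) = 0.001988 rad = 0.1139°
d = R·c = 6371.2 × 0.001988 = 12.7 km

12.7 km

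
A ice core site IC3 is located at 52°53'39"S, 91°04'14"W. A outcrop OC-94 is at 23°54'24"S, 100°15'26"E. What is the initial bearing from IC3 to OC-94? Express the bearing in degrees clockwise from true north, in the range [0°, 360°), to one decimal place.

190.6°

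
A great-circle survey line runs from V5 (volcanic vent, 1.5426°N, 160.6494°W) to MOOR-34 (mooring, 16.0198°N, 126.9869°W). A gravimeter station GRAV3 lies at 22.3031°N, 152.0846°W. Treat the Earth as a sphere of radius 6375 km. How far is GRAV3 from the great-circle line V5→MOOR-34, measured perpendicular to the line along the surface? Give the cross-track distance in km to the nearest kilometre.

1682 km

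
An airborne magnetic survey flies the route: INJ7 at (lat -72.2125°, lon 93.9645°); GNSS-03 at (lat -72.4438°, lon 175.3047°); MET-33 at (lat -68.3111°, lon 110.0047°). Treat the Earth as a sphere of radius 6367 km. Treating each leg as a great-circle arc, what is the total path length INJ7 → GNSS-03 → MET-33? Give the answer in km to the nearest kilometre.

INJ7→GNSS-03: c = 0.398308 rad, d = 2536.03 km
GNSS-03→MET-33: c = 0.369507 rad, d = 2352.65 km
Total = 2536.03 + 2352.65 = 4888.67 km

4889 km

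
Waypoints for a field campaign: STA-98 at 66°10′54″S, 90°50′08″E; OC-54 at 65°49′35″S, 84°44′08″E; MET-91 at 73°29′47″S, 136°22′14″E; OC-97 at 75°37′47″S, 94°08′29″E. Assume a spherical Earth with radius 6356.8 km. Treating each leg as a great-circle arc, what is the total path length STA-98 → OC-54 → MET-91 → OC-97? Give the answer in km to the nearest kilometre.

STA-98: φ = -66.18167°, λ = +90.83556°
OC-54: φ = -65.82639°, λ = +84.73556°
MET-91: φ = -73.49639°, λ = +136.37056°
OC-97: φ = -75.62972°, λ = +94.14139°
STA-98→OC-54: c = 0.043720 rad, d = 277.92 km
OC-54→MET-91: c = 0.327263 rad, d = 2080.35 km
MET-91→OC-97: c = 0.195202 rad, d = 1240.86 km
Total = 277.92 + 2080.35 + 1240.86 = 3599.13 km

3599 km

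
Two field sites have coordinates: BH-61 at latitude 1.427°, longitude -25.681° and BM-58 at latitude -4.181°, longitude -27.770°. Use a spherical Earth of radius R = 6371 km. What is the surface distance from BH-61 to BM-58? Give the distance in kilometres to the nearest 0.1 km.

Δφ = -5.6080°,  Δλ = -2.0890°
a = sin²(Δφ/2) + cos φ₁ cos φ₂ sin²(Δλ/2) = 0.002724
c = 2·arcsin(√a) = 0.104440 rad = 5.9839°
d = R·c = 6371 × 0.104440 = 665.4 km

665.4 km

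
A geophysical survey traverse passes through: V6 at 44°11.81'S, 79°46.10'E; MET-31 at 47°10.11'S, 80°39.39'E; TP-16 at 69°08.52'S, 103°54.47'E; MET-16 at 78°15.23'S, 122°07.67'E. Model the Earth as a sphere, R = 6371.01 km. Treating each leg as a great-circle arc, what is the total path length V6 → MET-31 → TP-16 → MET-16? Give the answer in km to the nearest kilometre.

4247 km

V6: φ = -44.19683°, λ = +79.76833°
MET-31: φ = -47.16850°, λ = +80.65650°
TP-16: φ = -69.14200°, λ = +103.90783°
MET-16: φ = -78.25383°, λ = +122.12783°
V6→MET-31: c = 0.052983 rad, d = 337.55 km
MET-31→TP-16: c = 0.433033 rad, d = 2758.86 km
TP-16→MET-16: c = 0.180539 rad, d = 1150.22 km
Total = 337.55 + 2758.86 + 1150.22 = 4246.63 km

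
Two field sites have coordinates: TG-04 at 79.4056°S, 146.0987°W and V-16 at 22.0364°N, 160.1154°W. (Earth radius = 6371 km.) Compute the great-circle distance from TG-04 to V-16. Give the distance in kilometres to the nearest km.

11313 km

Δφ = 101.4420°,  Δλ = -14.0167°
a = sin²(Δφ/2) + cos φ₁ cos φ₂ sin²(Δλ/2) = 0.601725
c = 2·arcsin(√a) = 1.775677 rad = 101.7388°
d = R·c = 6371 × 1.775677 = 11312.8 km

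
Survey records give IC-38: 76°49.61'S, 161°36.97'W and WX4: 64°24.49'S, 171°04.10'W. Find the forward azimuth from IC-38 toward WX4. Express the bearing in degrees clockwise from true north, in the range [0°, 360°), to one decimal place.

IC-38: φ = -76.82683°, λ = -161.61617°
WX4: φ = -64.40817°, λ = -171.06833°
Δλ = -9.4522°
y = sin Δλ · cos φ₂ = -0.070938
x = cos φ₁ sin φ₂ − sin φ₁ cos φ₂ cos Δλ = 0.209343
θ = atan2(y, x) = -18.7194° → 341.2806° (mod 360°)

341.3°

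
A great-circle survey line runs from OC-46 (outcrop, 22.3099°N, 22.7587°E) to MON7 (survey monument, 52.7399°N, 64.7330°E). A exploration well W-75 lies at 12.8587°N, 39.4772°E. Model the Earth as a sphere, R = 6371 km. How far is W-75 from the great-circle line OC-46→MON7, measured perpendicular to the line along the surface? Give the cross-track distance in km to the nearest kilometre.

2038 km

δ₁₃ = central angle OC-46→W-75 = 0.322959 rad  (haversine)
θ₁₃ = bearing OC-46→W-75 = 117.911°,  θ₁₂ = bearing OC-46→MON7 = 35.606°
dₓₜ = R·arcsin(sin δ₁₃ · sin(θ₁₃ − θ₁₂)) = 6371·arcsin(0.31737·sin(82.305°)) = 2038.383 km
|dₓₜ| = 2038.383 km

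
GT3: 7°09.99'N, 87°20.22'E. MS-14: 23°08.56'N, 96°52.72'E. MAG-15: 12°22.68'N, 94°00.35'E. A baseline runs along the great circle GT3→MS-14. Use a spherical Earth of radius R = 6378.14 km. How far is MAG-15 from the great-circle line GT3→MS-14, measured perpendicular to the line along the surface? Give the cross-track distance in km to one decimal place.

GT3: φ = +7.16650°, λ = +87.33700°
MS-14: φ = +23.14267°, λ = +96.87867°
MAG-15: φ = +12.37800°, λ = +94.00583°
δ₁₃ = central angle GT3→MAG-15 = 0.146356 rad  (haversine)
θ₁₃ = bearing GT3→MAG-15 = 51.060°,  θ₁₂ = bearing GT3→MS-14 = 28.838°
dₓₜ = R·arcsin(sin δ₁₃ · sin(θ₁₃ − θ₁₂)) = 6378.14·arcsin(0.14583·sin(22.222°)) = 351.961 km
|dₓₜ| = 351.961 km

352.0 km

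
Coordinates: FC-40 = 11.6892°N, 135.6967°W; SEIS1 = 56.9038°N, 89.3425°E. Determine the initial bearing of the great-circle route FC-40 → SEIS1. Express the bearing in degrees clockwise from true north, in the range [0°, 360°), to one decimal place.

Δλ = -134.9608°
y = sin Δλ · cos φ₂ = -0.386377
x = cos φ₁ sin φ₂ − sin φ₁ cos φ₂ cos Δλ = 0.898555
θ = atan2(y, x) = -23.2676° → 336.7324° (mod 360°)

336.7°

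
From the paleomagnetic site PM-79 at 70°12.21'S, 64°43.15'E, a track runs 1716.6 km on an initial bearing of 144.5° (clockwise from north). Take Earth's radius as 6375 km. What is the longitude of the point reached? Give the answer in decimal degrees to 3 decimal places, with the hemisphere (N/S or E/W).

PM-79: φ = -70.20350°, λ = +64.71917°
δ = d/R = 1716.6/6375 = 0.269271 rad
φ₂ = arcsin(sin φ₁ cos δ + cos φ₁ sin δ cos θ)
   = arcsin(-0.94090·0.96397 + 0.33868·0.26603·-0.81412) = -78.62198°
λ₂ = λ₁ + atan2(sin θ sin δ cos φ₁, cos δ − sin φ₁ sin φ₂) = 116.26097°

116.261°E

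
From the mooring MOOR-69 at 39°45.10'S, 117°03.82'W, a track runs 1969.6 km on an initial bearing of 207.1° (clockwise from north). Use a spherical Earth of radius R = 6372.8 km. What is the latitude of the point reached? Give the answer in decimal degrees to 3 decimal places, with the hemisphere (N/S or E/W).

54.819°S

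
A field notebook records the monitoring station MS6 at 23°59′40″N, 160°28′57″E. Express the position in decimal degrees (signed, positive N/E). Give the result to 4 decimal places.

lat: 23.9944° N → +23.9944°
lon: 160.4825° E → +160.4825°

+23.9944°, +160.4825°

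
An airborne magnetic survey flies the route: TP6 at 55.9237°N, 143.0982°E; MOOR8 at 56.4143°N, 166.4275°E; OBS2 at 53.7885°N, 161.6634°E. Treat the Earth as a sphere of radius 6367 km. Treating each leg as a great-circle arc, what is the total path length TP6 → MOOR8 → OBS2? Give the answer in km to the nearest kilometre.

TP6→MOOR8: c = 0.225764 rad, d = 1437.44 km
MOOR8→OBS2: c = 0.066028 rad, d = 420.40 km
Total = 1437.44 + 420.40 = 1857.84 km

1858 km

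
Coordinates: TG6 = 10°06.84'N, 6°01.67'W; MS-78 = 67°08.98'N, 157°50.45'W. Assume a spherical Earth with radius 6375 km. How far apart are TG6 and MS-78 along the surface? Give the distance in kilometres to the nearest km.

11136 km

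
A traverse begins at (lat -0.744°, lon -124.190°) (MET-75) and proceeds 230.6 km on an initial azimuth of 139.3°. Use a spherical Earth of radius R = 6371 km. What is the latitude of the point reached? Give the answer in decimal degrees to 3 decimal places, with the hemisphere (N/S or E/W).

2.316°S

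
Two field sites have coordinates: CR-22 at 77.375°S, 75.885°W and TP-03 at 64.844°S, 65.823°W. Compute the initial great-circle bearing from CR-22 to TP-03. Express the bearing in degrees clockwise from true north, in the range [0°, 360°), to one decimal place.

19.4°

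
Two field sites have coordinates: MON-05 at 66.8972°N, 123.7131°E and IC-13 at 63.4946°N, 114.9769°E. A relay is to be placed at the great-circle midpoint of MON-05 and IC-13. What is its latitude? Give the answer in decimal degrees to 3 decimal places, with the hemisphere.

Bx = cos φ₂ cos Δλ = 0.441104,  By = cos φ₂ sin Δλ = -0.067784
φₘ = atan2(sin φ₁ + sin φ₂, √((cos φ₁ + Bx)² + By²)) = 65.25905°
λₘ = λ₁ + atan2(By, cos φ₁ + Bx) = 119.06372°

65.259°N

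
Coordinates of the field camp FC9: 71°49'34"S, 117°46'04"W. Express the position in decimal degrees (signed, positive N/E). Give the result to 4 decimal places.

-71.8261°, -117.7678°

lat: 71.8261° S → -71.8261°
lon: 117.7678° W → -117.7678°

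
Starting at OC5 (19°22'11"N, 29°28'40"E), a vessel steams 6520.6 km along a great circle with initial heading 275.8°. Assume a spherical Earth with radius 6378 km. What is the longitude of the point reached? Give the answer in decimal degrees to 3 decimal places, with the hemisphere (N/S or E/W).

31.903°W

OC5: φ = +19.36972°, λ = +29.47778°
δ = d/R = 6520.6/6378 = 1.022358 rad
φ₂ = arcsin(sin φ₁ cos δ + cos φ₁ sin δ cos θ)
   = arcsin(0.33166·0.52136 + 0.94340·0.85334·0.10106) = 14.73023°
λ₂ = λ₁ + atan2(sin θ sin δ cos φ₁, cos δ − sin φ₁ sin φ₂) = -31.90297°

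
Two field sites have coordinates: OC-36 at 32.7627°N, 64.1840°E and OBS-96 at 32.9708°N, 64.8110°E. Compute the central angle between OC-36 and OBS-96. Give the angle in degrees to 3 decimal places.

0.566°

Δφ = 0.2081°,  Δλ = 0.6270°
a = sin²(Δφ/2) + cos φ₁ cos φ₂ sin²(Δλ/2) = 0.000024
c = 2·arcsin(√a) = 0.009883 rad = 0.5663°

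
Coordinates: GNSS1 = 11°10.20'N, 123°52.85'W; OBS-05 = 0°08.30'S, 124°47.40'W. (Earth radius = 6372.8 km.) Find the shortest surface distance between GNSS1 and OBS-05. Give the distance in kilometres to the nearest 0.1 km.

GNSS1: φ = +11.17000°, λ = -123.88083°
OBS-05: φ = -0.13833°, λ = -124.79000°
Δφ = -11.3083°,  Δλ = -0.9092°
a = sin²(Δφ/2) + cos φ₁ cos φ₂ sin²(Δλ/2) = 0.009769
c = 2·arcsin(√a) = 0.197997 rad = 11.3444°
d = R·c = 6372.8 × 0.197997 = 1261.8 km

1261.8 km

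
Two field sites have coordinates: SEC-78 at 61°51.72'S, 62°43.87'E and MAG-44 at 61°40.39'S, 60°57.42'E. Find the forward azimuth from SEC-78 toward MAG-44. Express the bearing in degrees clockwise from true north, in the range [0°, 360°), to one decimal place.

SEC-78: φ = -61.86200°, λ = +62.73117°
MAG-44: φ = -61.67317°, λ = +60.95700°
Δλ = -1.7742°
y = sin Δλ · cos φ₂ = -0.014691
x = cos φ₁ sin φ₂ − sin φ₁ cos φ₂ cos Δλ = 0.003095
θ = atan2(y, x) = -78.1023° → 281.8977° (mod 360°)

281.9°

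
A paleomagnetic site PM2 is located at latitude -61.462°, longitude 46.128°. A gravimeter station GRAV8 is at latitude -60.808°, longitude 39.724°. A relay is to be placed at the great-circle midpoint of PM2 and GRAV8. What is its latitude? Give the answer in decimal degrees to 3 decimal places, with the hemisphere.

61.173°S

Bx = cos φ₂ cos Δλ = 0.484694,  By = cos φ₂ sin Δλ = -0.054401
φₘ = atan2(sin φ₁ + sin φ₂, √((cos φ₁ + Bx)² + By²)) = -61.17283°
λₘ = λ₁ + atan2(By, cos φ₁ + Bx) = 42.89281°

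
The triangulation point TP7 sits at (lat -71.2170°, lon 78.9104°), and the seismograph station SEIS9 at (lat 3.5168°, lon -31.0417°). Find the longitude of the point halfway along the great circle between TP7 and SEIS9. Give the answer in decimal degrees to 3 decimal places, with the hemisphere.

Bx = cos φ₂ cos Δλ = -0.340592,  By = cos φ₂ sin Δλ = -0.938208
φₘ = atan2(sin φ₁ + sin φ₂, √((cos φ₁ + Bx)² + By²)) = -43.33578°
λₘ = λ₁ + atan2(By, cos φ₁ + Bx) = -12.22577°

12.226°W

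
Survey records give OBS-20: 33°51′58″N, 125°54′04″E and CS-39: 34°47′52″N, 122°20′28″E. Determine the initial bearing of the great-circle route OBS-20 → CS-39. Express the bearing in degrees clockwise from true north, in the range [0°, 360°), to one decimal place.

OBS-20: φ = +33.86611°, λ = +125.90111°
CS-39: φ = +34.79778°, λ = +122.34111°
Δλ = -3.5600°
y = sin Δλ · cos φ₂ = -0.050990
x = cos φ₁ sin φ₂ − sin φ₁ cos φ₂ cos Δλ = 0.017143
θ = atan2(y, x) = -71.4171° → 288.5829° (mod 360°)

288.6°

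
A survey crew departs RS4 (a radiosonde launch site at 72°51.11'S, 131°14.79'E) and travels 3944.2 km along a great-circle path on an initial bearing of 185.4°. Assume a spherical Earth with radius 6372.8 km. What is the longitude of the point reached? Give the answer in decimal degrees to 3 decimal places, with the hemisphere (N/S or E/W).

RS4: φ = -72.85183°, λ = +131.24650°
δ = d/R = 3944.2/6372.8 = 0.618912 rad
φ₂ = arcsin(sin φ₁ cos δ + cos φ₁ sin δ cos θ)
   = arcsin(-0.95555·0.81451 + 0.29484·0.58015·-0.99556) = -71.54921°
λ₂ = λ₁ + atan2(sin θ sin δ cos φ₁, cos δ − sin φ₁ sin φ₂) = -38.81987°

38.820°W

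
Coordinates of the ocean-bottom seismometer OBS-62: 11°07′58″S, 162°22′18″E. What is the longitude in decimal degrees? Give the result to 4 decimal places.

162.3717°E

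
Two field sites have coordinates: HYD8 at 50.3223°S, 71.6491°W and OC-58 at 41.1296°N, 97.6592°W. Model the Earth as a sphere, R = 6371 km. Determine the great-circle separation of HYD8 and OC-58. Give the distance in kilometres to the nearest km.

Δφ = 91.4519°,  Δλ = -26.0101°
a = sin²(Δφ/2) + cos φ₁ cos φ₂ sin²(Δλ/2) = 0.537023
c = 2·arcsin(√a) = 1.644910 rad = 94.2464°
d = R·c = 6371 × 1.644910 = 10479.7 km

10480 km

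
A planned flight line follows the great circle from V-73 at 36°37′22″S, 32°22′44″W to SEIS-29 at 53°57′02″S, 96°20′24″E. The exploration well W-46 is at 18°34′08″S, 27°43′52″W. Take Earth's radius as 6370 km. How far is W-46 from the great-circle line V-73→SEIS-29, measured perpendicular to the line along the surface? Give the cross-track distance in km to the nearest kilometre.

1360 km

V-73: φ = -36.62278°, λ = -32.37889°
SEIS-29: φ = -53.95056°, λ = +96.34000°
W-46: φ = -18.56889°, λ = -27.73111°
δ₁₃ = central angle V-73→W-46 = 0.323075 rad  (haversine)
θ₁₃ = bearing V-73→W-46 = 14.001°,  θ₁₂ = bearing V-73→SEIS-29 = 152.135°
dₓₜ = R·arcsin(sin δ₁₃ · sin(θ₁₃ − θ₁₂)) = 6370·arcsin(0.31748·sin(-138.134°)) = -1360.010 km
|dₓₜ| = 1360.010 km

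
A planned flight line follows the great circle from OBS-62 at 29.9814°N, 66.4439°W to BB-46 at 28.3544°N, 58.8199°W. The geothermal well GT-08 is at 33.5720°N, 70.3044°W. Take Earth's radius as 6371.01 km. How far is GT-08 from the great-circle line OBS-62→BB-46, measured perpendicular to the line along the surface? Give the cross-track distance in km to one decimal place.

δ₁₃ = central angle OBS-62→GT-08 = 0.084885 rad  (haversine)
θ₁₃ = bearing OBS-62→GT-08 = 318.574°,  θ₁₂ = bearing OBS-62→BB-46 = 101.854°
dₓₜ = R·arcsin(sin δ₁₃ · sin(θ₁₃ − θ₁₂)) = 6371.01·arcsin(0.08478·sin(216.721°)) = -323.105 km
|dₓₜ| = 323.105 km

323.1 km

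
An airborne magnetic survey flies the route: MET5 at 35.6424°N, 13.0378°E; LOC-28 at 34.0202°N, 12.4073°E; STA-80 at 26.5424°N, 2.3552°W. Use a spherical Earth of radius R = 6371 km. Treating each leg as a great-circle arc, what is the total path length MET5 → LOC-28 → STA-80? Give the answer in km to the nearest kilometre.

MET5→LOC-28: c = 0.029718 rad, d = 189.34 km
LOC-28→STA-80: c = 0.257541 rad, d = 1640.79 km
Total = 189.34 + 1640.79 = 1830.13 km

1830 km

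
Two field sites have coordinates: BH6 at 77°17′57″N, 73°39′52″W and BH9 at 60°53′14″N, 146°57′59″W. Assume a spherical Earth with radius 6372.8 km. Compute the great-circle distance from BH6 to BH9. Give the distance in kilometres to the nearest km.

3113 km

BH6: φ = +77.29917°, λ = -73.66444°
BH9: φ = +60.88722°, λ = -146.96639°
Δφ = -16.4119°,  Δλ = -73.3019°
a = sin²(Δφ/2) + cos φ₁ cos φ₂ sin²(Δλ/2) = 0.058489
c = 2·arcsin(√a) = 0.488535 rad = 27.9910°
d = R·c = 6372.8 × 0.488535 = 3113.3 km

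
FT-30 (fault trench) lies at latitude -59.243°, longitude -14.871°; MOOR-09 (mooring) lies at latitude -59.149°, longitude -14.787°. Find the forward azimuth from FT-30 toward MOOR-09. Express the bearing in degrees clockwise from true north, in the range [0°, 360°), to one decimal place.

24.6°

Δλ = 0.0840°
y = sin Δλ · cos φ₂ = 0.000752
x = cos φ₁ sin φ₂ − sin φ₁ cos φ₂ cos Δλ = 0.001640
θ = atan2(y, x) = 24.6260° → 24.6260° (mod 360°)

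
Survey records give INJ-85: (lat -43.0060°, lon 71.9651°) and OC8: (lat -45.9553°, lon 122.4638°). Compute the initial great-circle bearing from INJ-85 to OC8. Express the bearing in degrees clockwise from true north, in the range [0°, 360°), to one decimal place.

112.7°

Δλ = 50.4987°
y = sin Δλ · cos φ₂ = 0.536438
x = cos φ₁ sin φ₂ − sin φ₁ cos φ₂ cos Δλ = -0.224013
θ = atan2(y, x) = 112.6651° → 112.6651° (mod 360°)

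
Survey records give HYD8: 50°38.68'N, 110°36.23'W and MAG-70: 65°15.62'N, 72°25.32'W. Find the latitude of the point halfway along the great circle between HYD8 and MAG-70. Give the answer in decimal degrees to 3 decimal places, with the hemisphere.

HYD8: φ = +50.64467°, λ = -110.60383°
MAG-70: φ = +65.26033°, λ = -72.42200°
Bx = cos φ₂ cos Δλ = 0.328960,  By = cos φ₂ sin Δλ = 0.258697
φₘ = atan2(sin φ₁ + sin φ₂, √((cos φ₁ + Bx)² + By²)) = 59.32880°
λₘ = λ₁ + atan2(By, cos φ₁ + Bx) = -95.56840°

59.329°N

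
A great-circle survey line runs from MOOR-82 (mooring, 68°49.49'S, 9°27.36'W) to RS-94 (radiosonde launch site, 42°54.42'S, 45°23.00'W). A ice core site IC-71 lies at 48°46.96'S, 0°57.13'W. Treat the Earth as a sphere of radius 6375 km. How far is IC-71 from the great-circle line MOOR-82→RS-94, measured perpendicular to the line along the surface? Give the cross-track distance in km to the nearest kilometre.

MOOR-82: φ = -68.82483°, λ = -9.45600°
RS-94: φ = -42.90700°, λ = -45.38333°
IC-71: φ = -48.78267°, λ = -0.95217°
δ₁₃ = central angle MOOR-82→IC-71 = 0.357359 rad  (haversine)
θ₁₃ = bearing MOOR-82→IC-71 = 16.174°,  θ₁₂ = bearing MOOR-82→RS-94 = 305.552°
dₓₜ = R·arcsin(sin δ₁₃ · sin(θ₁₃ − θ₁₂)) = 6375·arcsin(0.34980·sin(-289.378°)) = 2143.829 km
|dₓₜ| = 2143.829 km

2144 km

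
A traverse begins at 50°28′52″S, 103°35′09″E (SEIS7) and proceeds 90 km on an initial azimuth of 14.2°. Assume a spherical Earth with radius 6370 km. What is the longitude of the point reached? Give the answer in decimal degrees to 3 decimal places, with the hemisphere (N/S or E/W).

SEIS7: φ = -50.48111°, λ = +103.58583°
δ = d/R = 90/6370 = 0.014129 rad
φ₂ = arcsin(sin φ₁ cos δ + cos φ₁ sin δ cos θ)
   = arcsin(-0.77141·0.99990 + 0.63633·0.01413·0.96945) = -49.69592°
λ₂ = λ₁ + atan2(sin θ sin δ cos φ₁, cos δ − sin φ₁ sin φ₂) = 103.89282°

103.893°E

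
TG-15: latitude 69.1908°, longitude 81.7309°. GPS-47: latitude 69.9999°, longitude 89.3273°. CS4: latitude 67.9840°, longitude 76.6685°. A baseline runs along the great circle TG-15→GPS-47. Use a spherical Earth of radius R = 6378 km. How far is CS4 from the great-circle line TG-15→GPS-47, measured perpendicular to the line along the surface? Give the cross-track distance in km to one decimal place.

43.7 km

δ₁₃ = central angle TG-15→CS4 = 0.038507 rad  (haversine)
θ₁₃ = bearing TG-15→CS4 = 239.231°,  θ₁₂ = bearing TG-15→GPS-47 = 69.475°
dₓₜ = R·arcsin(sin δ₁₃ · sin(θ₁₃ − θ₁₂)) = 6378·arcsin(0.03850·sin(169.756°)) = 43.666 km
|dₓₜ| = 43.666 km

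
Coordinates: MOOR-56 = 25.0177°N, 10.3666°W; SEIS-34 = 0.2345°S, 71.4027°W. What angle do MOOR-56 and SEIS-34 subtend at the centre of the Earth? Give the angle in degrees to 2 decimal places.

64.08°

Δφ = -25.2522°,  Δλ = -61.0361°
a = sin²(Δφ/2) + cos φ₁ cos φ₂ sin²(Δλ/2) = 0.281455
c = 2·arcsin(√a) = 1.118436 rad = 64.0817°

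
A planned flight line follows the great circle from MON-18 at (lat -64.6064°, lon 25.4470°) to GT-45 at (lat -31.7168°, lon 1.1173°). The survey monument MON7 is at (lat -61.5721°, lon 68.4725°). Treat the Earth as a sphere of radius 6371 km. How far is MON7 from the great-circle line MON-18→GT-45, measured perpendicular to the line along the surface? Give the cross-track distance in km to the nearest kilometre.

δ₁₃ = central angle MON-18→MON7 = 0.337176 rad  (haversine)
θ₁₃ = bearing MON-18→MON7 = 100.931°,  θ₁₂ = bearing MON-18→GT-45 = 323.567°
dₓₜ = R·arcsin(sin δ₁₃ · sin(θ₁₃ − θ₁₂)) = 6371·arcsin(0.33082·sin(-222.636°)) = 1439.843 km
|dₓₜ| = 1439.843 km

1440 km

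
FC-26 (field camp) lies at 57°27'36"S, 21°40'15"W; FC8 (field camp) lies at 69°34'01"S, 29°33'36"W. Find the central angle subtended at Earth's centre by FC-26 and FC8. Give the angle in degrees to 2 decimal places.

12.58°

FC-26: φ = -57.46000°, λ = -21.67083°
FC8: φ = -69.56694°, λ = -29.56000°
Δφ = -12.1069°,  Δλ = -7.8892°
a = sin²(Δφ/2) + cos φ₁ cos φ₂ sin²(Δλ/2) = 0.012010
c = 2·arcsin(√a) = 0.219619 rad = 12.5832°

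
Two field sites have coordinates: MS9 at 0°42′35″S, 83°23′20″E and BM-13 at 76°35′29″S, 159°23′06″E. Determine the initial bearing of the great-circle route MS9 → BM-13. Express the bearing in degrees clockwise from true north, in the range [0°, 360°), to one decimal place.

MS9: φ = -0.70972°, λ = +83.38889°
BM-13: φ = -76.59139°, λ = +159.38500°
Δλ = 75.9961°
y = sin Δλ · cos φ₂ = 0.225002
x = cos φ₁ sin φ₂ − sin φ₁ cos φ₂ cos Δλ = -0.971971
θ = atan2(y, x) = 166.9662° → 166.9662° (mod 360°)

167.0°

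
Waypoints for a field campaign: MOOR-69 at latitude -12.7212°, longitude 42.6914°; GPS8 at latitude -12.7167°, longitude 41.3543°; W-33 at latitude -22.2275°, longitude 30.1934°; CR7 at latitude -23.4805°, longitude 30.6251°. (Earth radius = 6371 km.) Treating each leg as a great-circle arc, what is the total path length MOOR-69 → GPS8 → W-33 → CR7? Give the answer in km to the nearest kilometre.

MOOR-69→GPS8: c = 0.022764 rad, d = 145.03 km
GPS8→W-33: c = 0.248929 rad, d = 1585.93 km
W-33→CR7: c = 0.022945 rad, d = 146.18 km
Total = 145.03 + 1585.93 + 146.18 = 1877.14 km

1877 km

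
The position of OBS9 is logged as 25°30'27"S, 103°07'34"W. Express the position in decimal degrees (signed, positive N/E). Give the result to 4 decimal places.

-25.5075°, -103.1261°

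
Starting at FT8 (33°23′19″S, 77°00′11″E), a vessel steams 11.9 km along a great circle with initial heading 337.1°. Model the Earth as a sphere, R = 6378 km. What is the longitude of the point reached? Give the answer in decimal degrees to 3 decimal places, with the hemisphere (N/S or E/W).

FT8: φ = -33.38861°, λ = +77.00306°
δ = d/R = 11.9/6378 = 0.001866 rad
φ₂ = arcsin(sin φ₁ cos δ + cos φ₁ sin δ cos θ)
   = arcsin(-0.55031·1.00000 + 0.83496·0.00187·0.92119) = -33.29012°
λ₂ = λ₁ + atan2(sin θ sin δ cos φ₁, cos δ − sin φ₁ sin φ₂) = 76.95329°

76.953°E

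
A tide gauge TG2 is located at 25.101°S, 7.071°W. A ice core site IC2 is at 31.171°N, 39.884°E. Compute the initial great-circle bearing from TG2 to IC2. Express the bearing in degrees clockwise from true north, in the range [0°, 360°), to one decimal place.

41.1°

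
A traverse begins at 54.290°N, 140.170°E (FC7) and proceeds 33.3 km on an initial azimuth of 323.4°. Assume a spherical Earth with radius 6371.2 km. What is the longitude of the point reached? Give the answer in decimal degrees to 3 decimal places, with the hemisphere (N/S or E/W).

139.862°E

δ = d/R = 33.3/6371.2 = 0.005227 rad
φ₂ = arcsin(sin φ₁ cos δ + cos φ₁ sin δ cos θ)
   = arcsin(0.81198·0.99999 + 0.58368·0.00523·0.80282) = 54.53003°
λ₂ = λ₁ + atan2(sin θ sin δ cos φ₁, cos δ − sin φ₁ sin φ₂) = 139.86230°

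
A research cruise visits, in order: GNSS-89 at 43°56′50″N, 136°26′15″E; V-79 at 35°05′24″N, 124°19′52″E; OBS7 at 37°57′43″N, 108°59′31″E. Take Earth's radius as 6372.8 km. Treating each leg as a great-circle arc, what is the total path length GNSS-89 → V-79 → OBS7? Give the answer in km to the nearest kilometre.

2835 km

GNSS-89: φ = +43.94722°, λ = +136.43750°
V-79: φ = +35.09000°, λ = +124.33111°
OBS7: φ = +37.96194°, λ = +108.99194°
GNSS-89→V-79: c = 0.224197 rad, d = 1428.76 km
V-79→OBS7: c = 0.220617 rad, d = 1405.95 km
Total = 1428.76 + 1405.95 = 2834.71 km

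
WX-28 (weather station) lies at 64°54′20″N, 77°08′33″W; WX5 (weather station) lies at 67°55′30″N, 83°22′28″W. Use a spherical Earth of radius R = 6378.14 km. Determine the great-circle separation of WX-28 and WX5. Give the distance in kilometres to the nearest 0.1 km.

WX-28: φ = +64.90556°, λ = -77.14250°
WX5: φ = +67.92500°, λ = -83.37444°
Δφ = 3.0194°,  Δλ = -6.2319°
a = sin²(Δφ/2) + cos φ₁ cos φ₂ sin²(Δλ/2) = 0.001165
c = 2·arcsin(√a) = 0.068280 rad = 3.9122°
d = R·c = 6378.14 × 0.068280 = 435.5 km

435.5 km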